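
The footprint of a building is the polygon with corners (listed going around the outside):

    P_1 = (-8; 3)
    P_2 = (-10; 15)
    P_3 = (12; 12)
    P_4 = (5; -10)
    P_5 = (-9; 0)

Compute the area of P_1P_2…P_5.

Apply Gauss's area formula: 2A = Σ (x_i·y_{i+1} − x_{i+1}·y_i), indices taken mod 5.
Σ = (-90) + (-300) + (-180) + (-90) + (-27) = -687
Area = |Σ|/2 = 343.5.

343.5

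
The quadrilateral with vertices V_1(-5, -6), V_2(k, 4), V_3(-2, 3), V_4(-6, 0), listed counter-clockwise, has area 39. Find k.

Write out the shoelace sum; only the two edges meeting at V_2 involve k:
2·Area = [((-5)·4 − k·(-6)) + (k·3 − (-2)·4)] + 54
       = 9·k + 42 = 78
⇒ k = 4.

4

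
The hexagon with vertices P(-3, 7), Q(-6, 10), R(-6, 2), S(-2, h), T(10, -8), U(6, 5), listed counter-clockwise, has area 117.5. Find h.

Write out the shoelace sum; only the two edges meeting at S involve h:
2·Area = [((-6)·h − (-2)·2) + ((-2)·(-8) − 10·h)] + 215
       = -16·h + 235 = 235
⇒ h = 0.

0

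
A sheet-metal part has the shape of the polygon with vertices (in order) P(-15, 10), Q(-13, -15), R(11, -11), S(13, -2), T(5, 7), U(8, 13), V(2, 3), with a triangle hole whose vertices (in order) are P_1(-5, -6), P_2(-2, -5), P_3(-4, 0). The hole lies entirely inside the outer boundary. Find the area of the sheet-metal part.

470

Outer boundary:
Apply Gauss's area formula: 2A = Σ (x_i·y_{i+1} − x_{i+1}·y_i), indices taken mod 7.
Cross-terms: 355, 308, 121, 101, 9, -2, 65  ⇒  Σ = 957
Area = |Σ|/2 = 478.5.
Hole:
Cross-terms: 13, -20, 24  ⇒  Σ = 17
Area = |Σ|/2 = 8.5.
Net area = 478.5 − 8.5 = 470.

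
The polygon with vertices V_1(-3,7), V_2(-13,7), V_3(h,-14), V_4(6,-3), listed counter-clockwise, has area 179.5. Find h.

Write out the shoelace sum; only the two edges meeting at V_3 involve h:
2·Area = [((-13)·(-14) − h·7) + (h·(-3) − 6·(-14))] + 103
       = -10·h + 369 = 359
⇒ h = 1.

1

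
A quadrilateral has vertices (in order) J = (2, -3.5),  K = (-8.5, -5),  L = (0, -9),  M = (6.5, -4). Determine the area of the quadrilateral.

Cross-terms: -39.75, 76.5, 58.5, -14.75  ⇒  Σ = 80.5
Area = |Σ|/2 = 40.25.

40.25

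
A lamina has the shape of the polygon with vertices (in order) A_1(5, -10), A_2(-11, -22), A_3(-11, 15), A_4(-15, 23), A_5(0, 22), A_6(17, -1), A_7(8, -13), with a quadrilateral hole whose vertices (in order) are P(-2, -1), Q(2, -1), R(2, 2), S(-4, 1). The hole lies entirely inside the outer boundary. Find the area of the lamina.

Outer boundary:
Cross-terms: -220, -407, -28, -330, -374, -213, -15  ⇒  Σ = -1587
Area = |Σ|/2 = 793.5.
Hole:
Apply the shoelace formula: 2A = Σ (x_i·y_{i+1} − x_{i+1}·y_i), indices taken mod 4.
Σ = (4) + (6) + (10) + (6) = 26
Area = |Σ|/2 = 13.
Net area = 793.5 − 13 = 780.5.

780.5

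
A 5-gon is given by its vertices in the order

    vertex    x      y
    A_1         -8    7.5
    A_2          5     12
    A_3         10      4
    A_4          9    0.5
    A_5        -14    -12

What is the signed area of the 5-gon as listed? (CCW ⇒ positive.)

Apply Gauss's area formula: 2A = Σ (x_i·y_{i+1} − x_{i+1}·y_i), indices taken mod 5.
Σ = (-133.5) + (-100) + (-31) + (-101) + (-201) = -566.5
Signed area = Σ/2 = -283.25 (negative ⇒ clockwise traversal).

-283.25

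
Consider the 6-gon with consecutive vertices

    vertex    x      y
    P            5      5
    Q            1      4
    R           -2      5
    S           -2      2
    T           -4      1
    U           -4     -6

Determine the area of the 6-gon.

Apply Gauss's area formula: 2A = Σ (x_i·y_{i+1} − x_{i+1}·y_i), indices taken mod 6.
Cross-terms: 15, 13, 6, 6, 28, 10  ⇒  Σ = 78
Area = |Σ|/2 = 39.

39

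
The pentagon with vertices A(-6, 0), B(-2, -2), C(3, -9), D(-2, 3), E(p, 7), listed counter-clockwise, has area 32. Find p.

-3

The doubled signed area Σ (x_i y_{i+1} − x_{i+1} y_i) is linear in p.
With p=0 it equals 55; the coefficient of p is -3 (from the two edges through E).
So -3·p + 55 = 2·32 = 64 ⇒ p = -3.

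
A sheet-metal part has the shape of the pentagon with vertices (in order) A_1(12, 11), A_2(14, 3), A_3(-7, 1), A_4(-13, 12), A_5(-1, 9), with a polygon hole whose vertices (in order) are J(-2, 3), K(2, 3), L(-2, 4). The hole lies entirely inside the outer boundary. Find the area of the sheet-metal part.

Outer boundary:
Apply the shoelace formula: 2A = Σ (x_i·y_{i+1} − x_{i+1}·y_i), indices taken mod 5.
Σ = (-118) + (35) + (-71) + (-105) + (-119) = -378
Area = |Σ|/2 = 189.
Hole:
Apply Gauss's area formula: 2A = Σ (x_i·y_{i+1} − x_{i+1}·y_i), indices taken mod 3.
Cross-terms: -12, 14, 2  ⇒  Σ = 4
Area = |Σ|/2 = 2.
Net area = 189 − 2 = 187.

187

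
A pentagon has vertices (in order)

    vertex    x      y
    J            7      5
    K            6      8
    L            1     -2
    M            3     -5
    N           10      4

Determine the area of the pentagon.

J→K: (7)(8) − (6)(5) = 26
K→L: (6)(-2) − (1)(8) = -20
L→M: (1)(-5) − (3)(-2) = 1
M→N: (3)(4) − (10)(-5) = 62
N→J: (10)(5) − (7)(4) = 22
Σ = 91
Area = |Σ|/2 = 45.5.

45.5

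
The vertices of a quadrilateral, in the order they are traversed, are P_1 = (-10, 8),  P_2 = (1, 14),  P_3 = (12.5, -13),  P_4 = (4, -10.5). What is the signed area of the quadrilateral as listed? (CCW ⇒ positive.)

Σ = (-148) + (-188) + (-79.25) + (-73) = -488.25
Signed area = Σ/2 = -244.125 (negative ⇒ clockwise traversal).

-244.125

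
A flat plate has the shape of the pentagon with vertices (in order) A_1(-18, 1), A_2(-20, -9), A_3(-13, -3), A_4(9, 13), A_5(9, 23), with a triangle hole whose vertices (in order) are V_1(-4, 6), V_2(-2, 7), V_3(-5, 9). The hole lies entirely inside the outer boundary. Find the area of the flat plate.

Outer boundary:
Σ = (182) + (-57) + (-142) + (90) + (423) = 496
Area = |Σ|/2 = 248.
Hole:
V_1→V_2: (-4)(7) − (-2)(6) = -16
V_2→V_3: (-2)(9) − (-5)(7) = 17
V_3→V_1: (-5)(6) − (-4)(9) = 6
Σ = 7
Area = |Σ|/2 = 3.5.
Net area = 248 − 3.5 = 244.5.

244.5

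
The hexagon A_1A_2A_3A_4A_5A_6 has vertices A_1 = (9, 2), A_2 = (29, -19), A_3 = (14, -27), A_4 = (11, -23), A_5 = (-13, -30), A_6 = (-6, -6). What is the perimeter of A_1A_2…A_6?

|A_1A_2| = √((20)² + (-21)²) = √841 = 29
|A_2A_3| = √((-15)² + (-8)²) = √289 = 17
|A_3A_4| = √((-3)² + (4)²) = √25 = 5
|A_4A_5| = √((-24)² + (-7)²) = √625 = 25
|A_5A_6| = √((7)² + (24)²) = √625 = 25
|A_6A_1| = √((15)² + (8)²) = √289 = 17
Perimeter = 29 + 17 + 5 + 25 + 25 + 17 = 118.

118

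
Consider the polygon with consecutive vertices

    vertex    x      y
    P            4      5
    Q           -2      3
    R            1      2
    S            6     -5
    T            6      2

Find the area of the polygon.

31

Apply the shoelace formula: 2A = Σ (x_i·y_{i+1} − x_{i+1}·y_i), indices taken mod 5.
Σ = (22) + (-7) + (-17) + (42) + (22) = 62
Area = |Σ|/2 = 31.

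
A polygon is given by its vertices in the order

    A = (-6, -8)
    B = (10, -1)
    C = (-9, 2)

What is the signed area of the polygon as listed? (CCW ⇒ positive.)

Apply the shoelace formula: 2A = Σ (x_i·y_{i+1} − x_{i+1}·y_i), indices taken mod 3.
A→B: (-6)(-1) − (10)(-8) = 86
B→C: (10)(2) − (-9)(-1) = 11
C→A: (-9)(-8) − (-6)(2) = 84
Σ = 181
Signed area = Σ/2 = 90.5 (positive ⇒ counter-clockwise traversal).

90.5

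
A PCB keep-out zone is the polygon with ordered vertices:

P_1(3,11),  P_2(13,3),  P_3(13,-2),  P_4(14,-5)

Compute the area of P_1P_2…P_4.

33.5

P_1→P_2: (3)(3) − (13)(11) = -134
P_2→P_3: (13)(-2) − (13)(3) = -65
P_3→P_4: (13)(-5) − (14)(-2) = -37
P_4→P_1: (14)(11) − (3)(-5) = 169
Σ = -67
Area = |Σ|/2 = 33.5.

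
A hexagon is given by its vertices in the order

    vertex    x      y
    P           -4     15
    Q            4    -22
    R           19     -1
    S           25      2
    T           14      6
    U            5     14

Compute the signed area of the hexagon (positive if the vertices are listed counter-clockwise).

462

Apply Gauss's area formula: 2A = Σ (x_i·y_{i+1} − x_{i+1}·y_i), indices taken mod 6.
P→Q: (-4)(-22) − (4)(15) = 28
Q→R: (4)(-1) − (19)(-22) = 414
R→S: (19)(2) − (25)(-1) = 63
S→T: (25)(6) − (14)(2) = 122
T→U: (14)(14) − (5)(6) = 166
U→P: (5)(15) − (-4)(14) = 131
Σ = 924
Signed area = Σ/2 = 462 (positive ⇒ counter-clockwise traversal).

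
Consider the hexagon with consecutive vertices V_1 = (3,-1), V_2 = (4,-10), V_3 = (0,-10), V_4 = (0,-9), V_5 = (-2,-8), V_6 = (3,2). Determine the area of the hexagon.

36.5

Apply the shoelace (surveyor's) formula: 2A = Σ (x_i·y_{i+1} − x_{i+1}·y_i), indices taken mod 6.
Cross-terms: -26, -40, 0, -18, 20, -9  ⇒  Σ = -73
Area = |Σ|/2 = 36.5.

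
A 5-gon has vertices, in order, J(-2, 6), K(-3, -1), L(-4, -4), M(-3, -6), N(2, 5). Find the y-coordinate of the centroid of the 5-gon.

Apply the surveyor's formula. First the cross-terms c_i = x_i·y_{i+1} − x_{i+1}·y_i:
  20, 8, 12, -3, 22  ⇒  2A = 59, A = 29.5.
Then Σ (y_i + y_{i+1})·c_i = 185, so ȳ = 185 / (6·29.5) = 185/177.

185/177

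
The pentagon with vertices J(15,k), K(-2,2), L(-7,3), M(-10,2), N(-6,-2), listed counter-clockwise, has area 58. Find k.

0

Write out the shoelace sum; only the two edges meeting at J involve k:
2·Area = [((-6)·k − 15·(-2)) + (15·2 − (-2)·k)] + 56
       = -4·k + 116 = 116
⇒ k = 0.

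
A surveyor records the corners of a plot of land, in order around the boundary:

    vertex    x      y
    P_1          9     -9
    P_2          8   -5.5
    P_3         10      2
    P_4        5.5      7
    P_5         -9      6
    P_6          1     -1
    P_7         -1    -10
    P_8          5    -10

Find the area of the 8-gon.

Σ = (22.5) + (71) + (59) + (96) + (3) + (-11) + (60) + (45) = 345.5
Area = |Σ|/2 = 172.75.

172.75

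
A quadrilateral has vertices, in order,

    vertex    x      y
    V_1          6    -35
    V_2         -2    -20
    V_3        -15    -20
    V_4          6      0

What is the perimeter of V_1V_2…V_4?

|V_1V_2| = √((-8)² + (15)²) = √289 = 17
|V_2V_3| = √((-13)² + (0)²) = √169 = 13
|V_3V_4| = √((21)² + (20)²) = √841 = 29
|V_4V_1| = √((0)² + (-35)²) = √1225 = 35
Perimeter = 17 + 13 + 29 + 35 = 94.

94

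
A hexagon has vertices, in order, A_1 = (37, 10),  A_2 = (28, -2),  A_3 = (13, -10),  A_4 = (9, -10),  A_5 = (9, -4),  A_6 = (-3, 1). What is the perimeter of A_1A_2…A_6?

|A_1A_2| = √((-9)² + (-12)²) = √225 = 15
|A_2A_3| = √((-15)² + (-8)²) = √289 = 17
|A_3A_4| = √((-4)² + (0)²) = √16 = 4
|A_4A_5| = √((0)² + (6)²) = √36 = 6
|A_5A_6| = √((-12)² + (5)²) = √169 = 13
|A_6A_1| = √((40)² + (9)²) = √1681 = 41
Perimeter = 15 + 17 + 4 + 6 + 13 + 41 = 96.

96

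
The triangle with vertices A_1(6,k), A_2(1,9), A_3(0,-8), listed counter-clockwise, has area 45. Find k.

Write out the shoelace sum; only the two edges meeting at A_1 involve k:
2·Area = [(0·k − 6·(-8)) + (6·9 − 1·k)] + -8
       = -1·k + 94 = 90
⇒ k = 4.

4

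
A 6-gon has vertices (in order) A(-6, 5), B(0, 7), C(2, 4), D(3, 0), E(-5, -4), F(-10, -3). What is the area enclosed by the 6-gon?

Σ = (-42) + (-14) + (-12) + (-12) + (-25) + (-68) = -173
Area = |Σ|/2 = 86.5.

86.5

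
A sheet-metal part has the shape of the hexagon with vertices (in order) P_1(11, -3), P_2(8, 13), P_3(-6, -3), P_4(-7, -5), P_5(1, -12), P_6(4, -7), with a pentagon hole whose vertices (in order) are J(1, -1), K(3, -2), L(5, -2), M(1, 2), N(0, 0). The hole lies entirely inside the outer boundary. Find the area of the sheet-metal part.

204

Outer boundary:
Apply Gauss's area formula: 2A = Σ (x_i·y_{i+1} − x_{i+1}·y_i), indices taken mod 6.
P_1→P_2: (11)(13) − (8)(-3) = 167
P_2→P_3: (8)(-3) − (-6)(13) = 54
P_3→P_4: (-6)(-5) − (-7)(-3) = 9
P_4→P_5: (-7)(-12) − (1)(-5) = 89
P_5→P_6: (1)(-7) − (4)(-12) = 41
P_6→P_1: (4)(-3) − (11)(-7) = 65
Σ = 425
Area = |Σ|/2 = 212.5.
Hole:
Apply Gauss's area formula: 2A = Σ (x_i·y_{i+1} − x_{i+1}·y_i), indices taken mod 5.
Cross-terms: 1, 4, 12, 0, 0  ⇒  Σ = 17
Area = |Σ|/2 = 8.5.
Net area = 212.5 − 8.5 = 204.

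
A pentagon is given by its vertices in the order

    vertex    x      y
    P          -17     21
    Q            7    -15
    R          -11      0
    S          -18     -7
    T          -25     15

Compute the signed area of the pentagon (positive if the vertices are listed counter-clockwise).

-347.5

Apply Gauss's area formula: 2A = Σ (x_i·y_{i+1} − x_{i+1}·y_i), indices taken mod 5.
Σ = (108) + (-165) + (77) + (-445) + (-270) = -695
Signed area = Σ/2 = -347.5 (negative ⇒ clockwise traversal).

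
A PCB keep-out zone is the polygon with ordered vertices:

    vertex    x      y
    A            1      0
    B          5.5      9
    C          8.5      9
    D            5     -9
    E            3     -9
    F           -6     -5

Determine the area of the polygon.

Apply the shoelace (surveyor's) formula: 2A = Σ (x_i·y_{i+1} − x_{i+1}·y_i), indices taken mod 6.
Cross-terms: 9, -27, -121.5, -18, -69, 5  ⇒  Σ = -221.5
Area = |Σ|/2 = 110.75.

110.75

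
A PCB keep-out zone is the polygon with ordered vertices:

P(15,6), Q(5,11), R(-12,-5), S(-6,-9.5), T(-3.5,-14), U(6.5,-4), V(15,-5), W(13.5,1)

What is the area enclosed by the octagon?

Apply Gauss's area formula: 2A = Σ (x_i·y_{i+1} − x_{i+1}·y_i), indices taken mod 8.
Σ = (135) + (107) + (84) + (50.75) + (105) + (27.5) + (82.5) + (66) = 657.75
Area = |Σ|/2 = 328.875.

328.875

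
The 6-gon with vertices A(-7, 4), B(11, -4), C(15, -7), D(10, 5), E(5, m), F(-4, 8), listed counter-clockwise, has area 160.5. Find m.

11

The doubled signed area Σ (x_i y_{i+1} − x_{i+1} y_i) is linear in m.
With m=0 it equals 167; the coefficient of m is 14 (from the two edges through E).
So 14·m + 167 = 2·160.5 = 321 ⇒ m = 11.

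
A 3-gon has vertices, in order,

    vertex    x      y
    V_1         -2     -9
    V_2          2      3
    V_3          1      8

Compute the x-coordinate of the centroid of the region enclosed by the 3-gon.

Apply the shoelace (surveyor's) formula. First the cross-terms c_i = x_i·y_{i+1} − x_{i+1}·y_i:
  12, 13, 7  ⇒  2A = 32, A = 16.
Then Σ (x_i + x_{i+1})·c_i = 32, so x̄ = 32 / (6·16) = 1/3.

1/3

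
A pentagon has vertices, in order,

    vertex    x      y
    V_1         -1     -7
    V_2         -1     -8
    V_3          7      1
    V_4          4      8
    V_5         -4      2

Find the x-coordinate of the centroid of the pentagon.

125/89

Apply the surveyor's formula. First the cross-terms c_i = x_i·y_{i+1} − x_{i+1}·y_i:
  1, 55, 52, 40, 30  ⇒  2A = 178, A = 89.
Then Σ (x_i + x_{i+1})·c_i = 750, so x̄ = 750 / (6·89) = 125/89.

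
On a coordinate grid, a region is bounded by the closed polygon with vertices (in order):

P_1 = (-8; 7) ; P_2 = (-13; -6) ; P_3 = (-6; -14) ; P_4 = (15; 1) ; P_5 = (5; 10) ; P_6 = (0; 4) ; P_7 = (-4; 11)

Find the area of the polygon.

365

Σ = (139) + (146) + (204) + (145) + (20) + (16) + (60) = 730
Area = |Σ|/2 = 365.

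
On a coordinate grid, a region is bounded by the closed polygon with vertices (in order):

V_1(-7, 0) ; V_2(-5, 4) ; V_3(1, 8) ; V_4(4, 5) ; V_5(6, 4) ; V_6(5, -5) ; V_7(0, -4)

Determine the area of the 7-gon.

Apply Gauss's area formula: 2A = Σ (x_i·y_{i+1} − x_{i+1}·y_i), indices taken mod 7.
Σ = (-28) + (-44) + (-27) + (-14) + (-50) + (-20) + (-28) = -211
Area = |Σ|/2 = 105.5.

105.5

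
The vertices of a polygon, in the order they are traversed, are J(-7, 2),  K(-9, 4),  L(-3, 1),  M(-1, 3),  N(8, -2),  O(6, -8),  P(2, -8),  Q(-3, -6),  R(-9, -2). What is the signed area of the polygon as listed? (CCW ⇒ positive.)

Σ = (-10) + (3) + (-8) + (-22) + (-52) + (-32) + (-36) + (-48) + (-32) = -237
Signed area = Σ/2 = -118.5 (negative ⇒ clockwise traversal).

-118.5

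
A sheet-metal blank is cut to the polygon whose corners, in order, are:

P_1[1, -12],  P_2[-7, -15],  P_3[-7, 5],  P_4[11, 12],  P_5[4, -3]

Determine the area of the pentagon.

252

Apply the shoelace (surveyor's) formula: 2A = Σ (x_i·y_{i+1} − x_{i+1}·y_i), indices taken mod 5.
Σ = (-99) + (-140) + (-139) + (-81) + (-45) = -504
Area = |Σ|/2 = 252.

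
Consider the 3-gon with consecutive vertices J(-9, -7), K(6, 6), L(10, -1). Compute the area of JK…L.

Apply the surveyor's formula: 2A = Σ (x_i·y_{i+1} − x_{i+1}·y_i), indices taken mod 3.
Σ = (-12) + (-66) + (-79) = -157
Area = |Σ|/2 = 78.5.

78.5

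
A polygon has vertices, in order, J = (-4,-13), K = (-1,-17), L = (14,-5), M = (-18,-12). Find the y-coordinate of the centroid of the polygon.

Apply Gauss's area formula. First the cross-terms c_i = x_i·y_{i+1} − x_{i+1}·y_i:
  55, 243, -258, 186  ⇒  2A = 226, A = 113.
Then Σ (y_i + y_{i+1})·c_i = -7260, so ȳ = -7260 / (6·113) = -1210/113.

-1210/113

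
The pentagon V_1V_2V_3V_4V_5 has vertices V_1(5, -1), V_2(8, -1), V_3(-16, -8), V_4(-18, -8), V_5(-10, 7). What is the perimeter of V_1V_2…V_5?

64

|V_1V_2| = √((3)² + (0)²) = √9 = 3
|V_2V_3| = √((-24)² + (-7)²) = √625 = 25
|V_3V_4| = √((-2)² + (0)²) = √4 = 2
|V_4V_5| = √((8)² + (15)²) = √289 = 17
|V_5V_1| = √((15)² + (-8)²) = √289 = 17
Perimeter = 3 + 25 + 2 + 17 + 17 = 64.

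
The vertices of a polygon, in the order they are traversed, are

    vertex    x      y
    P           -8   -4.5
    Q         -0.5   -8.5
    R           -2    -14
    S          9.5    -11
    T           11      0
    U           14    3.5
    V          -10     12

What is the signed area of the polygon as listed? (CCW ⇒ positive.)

Apply the shoelace (surveyor's) formula: 2A = Σ (x_i·y_{i+1} − x_{i+1}·y_i), indices taken mod 7.
Cross-terms: 65.75, -10, 155, 121, 38.5, 203, 141  ⇒  Σ = 714.25
Signed area = Σ/2 = 357.125 (positive ⇒ counter-clockwise traversal).

357.125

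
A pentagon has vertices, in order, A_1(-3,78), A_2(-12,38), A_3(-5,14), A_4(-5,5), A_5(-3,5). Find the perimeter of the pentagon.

150

|A_1A_2| = √((-9)² + (-40)²) = √1681 = 41
|A_2A_3| = √((7)² + (-24)²) = √625 = 25
|A_3A_4| = √((0)² + (-9)²) = √81 = 9
|A_4A_5| = √((2)² + (0)²) = √4 = 2
|A_5A_1| = √((0)² + (73)²) = √5329 = 73
Perimeter = 41 + 25 + 9 + 2 + 73 = 150.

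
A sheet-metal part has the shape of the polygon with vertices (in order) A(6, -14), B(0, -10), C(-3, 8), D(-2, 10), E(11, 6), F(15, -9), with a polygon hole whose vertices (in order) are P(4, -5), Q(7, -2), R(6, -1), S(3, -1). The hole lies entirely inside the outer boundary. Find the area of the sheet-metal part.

Outer boundary:
Apply the shoelace formula: 2A = Σ (x_i·y_{i+1} − x_{i+1}·y_i), indices taken mod 6.
A→B: (6)(-10) − (0)(-14) = -60
B→C: (0)(8) − (-3)(-10) = -30
C→D: (-3)(10) − (-2)(8) = -14
D→E: (-2)(6) − (11)(10) = -122
E→F: (11)(-9) − (15)(6) = -189
F→A: (15)(-14) − (6)(-9) = -156
Σ = -571
Area = |Σ|/2 = 285.5.
Hole:
Apply Gauss's area formula: 2A = Σ (x_i·y_{i+1} − x_{i+1}·y_i), indices taken mod 4.
Σ = (27) + (5) + (-3) + (-11) = 18
Area = |Σ|/2 = 9.
Net area = 285.5 − 9 = 276.5.

276.5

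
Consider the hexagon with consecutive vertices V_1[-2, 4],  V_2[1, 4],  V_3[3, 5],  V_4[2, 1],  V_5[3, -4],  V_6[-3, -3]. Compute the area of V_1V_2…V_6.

Apply Gauss's area formula: 2A = Σ (x_i·y_{i+1} − x_{i+1}·y_i), indices taken mod 6.
Σ = (-12) + (-7) + (-7) + (-11) + (-21) + (-18) = -76
Area = |Σ|/2 = 38.

38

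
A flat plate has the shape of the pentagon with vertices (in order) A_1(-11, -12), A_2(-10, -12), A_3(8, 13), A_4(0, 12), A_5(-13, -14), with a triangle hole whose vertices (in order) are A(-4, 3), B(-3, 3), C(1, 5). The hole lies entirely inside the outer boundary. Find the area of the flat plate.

115

Outer boundary:
Σ = (12) + (-34) + (96) + (156) + (2) = 232
Area = |Σ|/2 = 116.
Hole:
Apply Gauss's area formula: 2A = Σ (x_i·y_{i+1} − x_{i+1}·y_i), indices taken mod 3.
A→B: (-4)(3) − (-3)(3) = -3
B→C: (-3)(5) − (1)(3) = -18
C→A: (1)(3) − (-4)(5) = 23
Σ = 2
Area = |Σ|/2 = 1.
Net area = 116 − 1 = 115.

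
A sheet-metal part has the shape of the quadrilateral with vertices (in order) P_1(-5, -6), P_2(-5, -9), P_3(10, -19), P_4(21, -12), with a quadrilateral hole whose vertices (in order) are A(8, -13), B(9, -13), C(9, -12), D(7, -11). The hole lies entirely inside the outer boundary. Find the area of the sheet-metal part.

Outer boundary:
Apply the shoelace formula: 2A = Σ (x_i·y_{i+1} − x_{i+1}·y_i), indices taken mod 4.
Σ = (15) + (185) + (279) + (-186) = 293
Area = |Σ|/2 = 146.5.
Hole:
Apply Gauss's area formula: 2A = Σ (x_i·y_{i+1} − x_{i+1}·y_i), indices taken mod 4.
Cross-terms: 13, 9, -15, -3  ⇒  Σ = 4
Area = |Σ|/2 = 2.
Net area = 146.5 − 2 = 144.5.

144.5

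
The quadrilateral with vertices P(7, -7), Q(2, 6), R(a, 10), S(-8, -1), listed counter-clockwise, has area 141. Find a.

Write out the shoelace sum; only the two edges meeting at R involve a:
2·Area = [(2·10 − a·6) + (a·(-1) − (-8)·10)] + 119
       = -7·a + 219 = 282
⇒ a = -9.

-9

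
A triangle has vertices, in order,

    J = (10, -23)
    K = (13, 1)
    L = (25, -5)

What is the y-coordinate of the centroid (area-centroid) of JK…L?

Apply Gauss's area formula. First the cross-terms c_i = x_i·y_{i+1} − x_{i+1}·y_i:
  309, -90, -525  ⇒  2A = -306, A = -153.
Then Σ (y_i + y_{i+1})·c_i = 8262, so ȳ = 8262 / (6·(-153)) = -9.

-9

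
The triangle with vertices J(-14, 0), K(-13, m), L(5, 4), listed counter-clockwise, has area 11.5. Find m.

Write out the shoelace sum; only the two edges meeting at K involve m:
2·Area = [((-14)·m − (-13)·0) + ((-13)·4 − 5·m)] + 56
       = -19·m + 4 = 23
⇒ m = -1.

-1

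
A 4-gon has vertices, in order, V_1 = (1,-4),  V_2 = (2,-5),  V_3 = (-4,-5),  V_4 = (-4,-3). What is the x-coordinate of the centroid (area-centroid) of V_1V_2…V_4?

-19/12

Apply Gauss's area formula. First the cross-terms c_i = x_i·y_{i+1} − x_{i+1}·y_i:
  3, -30, -8, 19  ⇒  2A = -16, A = -8.
Then Σ (x_i + x_{i+1})·c_i = 76, so x̄ = 76 / (6·(-8)) = -19/12.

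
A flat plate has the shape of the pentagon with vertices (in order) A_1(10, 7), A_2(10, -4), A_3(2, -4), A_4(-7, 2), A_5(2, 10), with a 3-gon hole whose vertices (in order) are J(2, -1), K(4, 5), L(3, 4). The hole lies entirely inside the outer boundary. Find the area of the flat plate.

161

Outer boundary:
Apply the shoelace (surveyor's) formula: 2A = Σ (x_i·y_{i+1} − x_{i+1}·y_i), indices taken mod 5.
Σ = (-110) + (-32) + (-24) + (-74) + (-86) = -326
Area = |Σ|/2 = 163.
Hole:
Apply the surveyor's formula: 2A = Σ (x_i·y_{i+1} − x_{i+1}·y_i), indices taken mod 3.
Σ = (14) + (1) + (-11) = 4
Area = |Σ|/2 = 2.
Net area = 163 − 2 = 161.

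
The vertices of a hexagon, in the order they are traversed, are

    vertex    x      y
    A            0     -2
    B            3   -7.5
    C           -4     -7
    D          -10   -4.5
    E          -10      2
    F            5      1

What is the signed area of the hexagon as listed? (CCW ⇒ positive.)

-96

Apply Gauss's area formula: 2A = Σ (x_i·y_{i+1} − x_{i+1}·y_i), indices taken mod 6.
Σ = (6) + (-51) + (-52) + (-65) + (-20) + (-10) = -192
Signed area = Σ/2 = -96 (negative ⇒ clockwise traversal).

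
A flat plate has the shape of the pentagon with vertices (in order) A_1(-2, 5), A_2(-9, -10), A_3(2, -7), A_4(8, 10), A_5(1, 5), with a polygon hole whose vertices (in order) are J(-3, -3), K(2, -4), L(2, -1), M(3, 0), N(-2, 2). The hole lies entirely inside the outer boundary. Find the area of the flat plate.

112

Outer boundary:
A_1→A_2: (-2)(-10) − (-9)(5) = 65
A_2→A_3: (-9)(-7) − (2)(-10) = 83
A_3→A_4: (2)(10) − (8)(-7) = 76
A_4→A_5: (8)(5) − (1)(10) = 30
A_5→A_1: (1)(5) − (-2)(5) = 15
Σ = 269
Area = |Σ|/2 = 134.5.
Hole:
Apply the shoelace formula: 2A = Σ (x_i·y_{i+1} − x_{i+1}·y_i), indices taken mod 5.
Σ = (18) + (6) + (3) + (6) + (12) = 45
Area = |Σ|/2 = 22.5.
Net area = 134.5 − 22.5 = 112.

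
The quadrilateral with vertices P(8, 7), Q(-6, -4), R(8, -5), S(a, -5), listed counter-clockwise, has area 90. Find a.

9

The doubled signed area Σ (x_i y_{i+1} − x_{i+1} y_i) is linear in a.
With a=0 it equals 72; the coefficient of a is 12 (from the two edges through S).
So 12·a + 72 = 2·90 = 180 ⇒ a = 9.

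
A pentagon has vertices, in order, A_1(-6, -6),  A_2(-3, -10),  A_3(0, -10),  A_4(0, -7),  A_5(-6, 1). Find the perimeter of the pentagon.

28

|A_1A_2| = √((3)² + (-4)²) = √25 = 5
|A_2A_3| = √((3)² + (0)²) = √9 = 3
|A_3A_4| = √((0)² + (3)²) = √9 = 3
|A_4A_5| = √((-6)² + (8)²) = √100 = 10
|A_5A_1| = √((0)² + (-7)²) = √49 = 7
Perimeter = 5 + 3 + 3 + 10 + 7 = 28.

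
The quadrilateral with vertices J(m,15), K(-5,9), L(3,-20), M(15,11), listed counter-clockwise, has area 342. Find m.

The doubled signed area Σ (x_i y_{i+1} − x_{i+1} y_i) is linear in m.
With m=0 it equals 706; the coefficient of m is -2 (from the two edges through J).
So -2·m + 706 = 2·342 = 684 ⇒ m = 11.

11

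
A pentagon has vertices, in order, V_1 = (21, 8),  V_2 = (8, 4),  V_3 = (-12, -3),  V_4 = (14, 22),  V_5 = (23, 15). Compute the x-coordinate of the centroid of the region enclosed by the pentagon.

1516/165

Apply the surveyor's formula. First the cross-terms c_i = x_i·y_{i+1} − x_{i+1}·y_i:
  20, 24, -222, -296, -131  ⇒  2A = -605, A = -302.5.
Then Σ (x_i + x_{i+1})·c_i = -16676, so x̄ = -16676 / (6·(-302.5)) = 1516/165.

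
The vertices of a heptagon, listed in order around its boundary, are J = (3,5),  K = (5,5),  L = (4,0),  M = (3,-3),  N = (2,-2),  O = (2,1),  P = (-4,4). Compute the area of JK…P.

Apply the shoelace (surveyor's) formula: 2A = Σ (x_i·y_{i+1} − x_{i+1}·y_i), indices taken mod 7.
J→K: (3)(5) − (5)(5) = -10
K→L: (5)(0) − (4)(5) = -20
L→M: (4)(-3) − (3)(0) = -12
M→N: (3)(-2) − (2)(-3) = 0
N→O: (2)(1) − (2)(-2) = 6
O→P: (2)(4) − (-4)(1) = 12
P→J: (-4)(5) − (3)(4) = -32
Σ = -56
Area = |Σ|/2 = 28.

28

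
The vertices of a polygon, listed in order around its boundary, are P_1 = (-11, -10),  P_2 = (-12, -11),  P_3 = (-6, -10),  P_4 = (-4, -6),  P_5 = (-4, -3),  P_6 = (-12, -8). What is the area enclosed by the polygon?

33.5

Apply Gauss's area formula: 2A = Σ (x_i·y_{i+1} − x_{i+1}·y_i), indices taken mod 6.
Σ = (1) + (54) + (-4) + (-12) + (-4) + (32) = 67
Area = |Σ|/2 = 33.5.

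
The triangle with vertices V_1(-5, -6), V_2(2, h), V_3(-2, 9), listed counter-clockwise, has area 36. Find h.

The doubled signed area Σ (x_i y_{i+1} − x_{i+1} y_i) is linear in h.
With h=0 it equals 87; the coefficient of h is -3 (from the two edges through V_2).
So -3·h + 87 = 2·36 = 72 ⇒ h = 5.

5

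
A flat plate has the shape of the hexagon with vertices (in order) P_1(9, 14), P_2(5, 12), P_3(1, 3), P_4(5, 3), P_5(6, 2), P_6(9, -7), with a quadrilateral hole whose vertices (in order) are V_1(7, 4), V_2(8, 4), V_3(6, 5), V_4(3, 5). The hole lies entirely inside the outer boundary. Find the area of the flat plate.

Outer boundary:
Σ = (38) + (3) + (-12) + (-8) + (-60) + (189) = 150
Area = |Σ|/2 = 75.
Hole:
Apply the surveyor's formula: 2A = Σ (x_i·y_{i+1} − x_{i+1}·y_i), indices taken mod 4.
Σ = (-4) + (16) + (15) + (-23) = 4
Area = |Σ|/2 = 2.
Net area = 75 − 2 = 73.

73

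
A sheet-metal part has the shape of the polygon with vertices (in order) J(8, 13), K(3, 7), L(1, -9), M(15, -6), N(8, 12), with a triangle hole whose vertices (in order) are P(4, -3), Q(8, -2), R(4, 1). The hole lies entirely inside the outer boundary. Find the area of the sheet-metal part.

Outer boundary:
Apply Gauss's area formula: 2A = Σ (x_i·y_{i+1} − x_{i+1}·y_i), indices taken mod 5.
Cross-terms: 17, -34, 129, 228, 8  ⇒  Σ = 348
Area = |Σ|/2 = 174.
Hole:
Cross-terms: 16, 16, -16  ⇒  Σ = 16
Area = |Σ|/2 = 8.
Net area = 174 − 8 = 166.

166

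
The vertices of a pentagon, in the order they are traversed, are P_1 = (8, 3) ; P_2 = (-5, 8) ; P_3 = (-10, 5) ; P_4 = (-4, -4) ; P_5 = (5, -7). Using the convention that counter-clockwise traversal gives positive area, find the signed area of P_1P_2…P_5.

156.5

Apply the shoelace (surveyor's) formula: 2A = Σ (x_i·y_{i+1} − x_{i+1}·y_i), indices taken mod 5.
Σ = (79) + (55) + (60) + (48) + (71) = 313
Signed area = Σ/2 = 156.5 (positive ⇒ counter-clockwise traversal).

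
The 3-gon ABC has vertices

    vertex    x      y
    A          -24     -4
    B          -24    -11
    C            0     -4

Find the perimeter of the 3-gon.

|AB| = √((0)² + (-7)²) = √49 = 7
|BC| = √((24)² + (7)²) = √625 = 25
|CA| = √((-24)² + (0)²) = √576 = 24
Perimeter = 7 + 25 + 24 = 56.

56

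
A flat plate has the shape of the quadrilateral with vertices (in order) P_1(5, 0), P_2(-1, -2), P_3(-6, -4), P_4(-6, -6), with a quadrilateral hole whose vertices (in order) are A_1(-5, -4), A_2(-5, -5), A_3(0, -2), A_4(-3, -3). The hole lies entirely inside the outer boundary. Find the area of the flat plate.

Outer boundary:
Apply the shoelace (surveyor's) formula: 2A = Σ (x_i·y_{i+1} − x_{i+1}·y_i), indices taken mod 4.
Σ = (-10) + (-8) + (12) + (30) = 24
Area = |Σ|/2 = 12.
Hole:
A_1→A_2: (-5)(-5) − (-5)(-4) = 5
A_2→A_3: (-5)(-2) − (0)(-5) = 10
A_3→A_4: (0)(-3) − (-3)(-2) = -6
A_4→A_1: (-3)(-4) − (-5)(-3) = -3
Σ = 6
Area = |Σ|/2 = 3.
Net area = 12 − 3 = 9.

9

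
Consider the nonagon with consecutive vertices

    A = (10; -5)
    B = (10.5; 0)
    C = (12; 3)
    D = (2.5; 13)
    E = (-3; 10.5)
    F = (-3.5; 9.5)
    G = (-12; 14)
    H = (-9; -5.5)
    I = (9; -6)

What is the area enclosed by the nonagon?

Apply the shoelace formula: 2A = Σ (x_i·y_{i+1} − x_{i+1}·y_i), indices taken mod 9.
A→B: (10)(0) − (10.5)(-5) = 52.5
B→C: (10.5)(3) − (12)(0) = 31.5
C→D: (12)(13) − (2.5)(3) = 148.5
D→E: (2.5)(10.5) − (-3)(13) = 65.25
E→F: (-3)(9.5) − (-3.5)(10.5) = 8.25
F→G: (-3.5)(14) − (-12)(9.5) = 65
G→H: (-12)(-5.5) − (-9)(14) = 192
H→I: (-9)(-6) − (9)(-5.5) = 103.5
I→A: (9)(-5) − (10)(-6) = 15
Σ = 681.5
Area = |Σ|/2 = 340.75.

340.75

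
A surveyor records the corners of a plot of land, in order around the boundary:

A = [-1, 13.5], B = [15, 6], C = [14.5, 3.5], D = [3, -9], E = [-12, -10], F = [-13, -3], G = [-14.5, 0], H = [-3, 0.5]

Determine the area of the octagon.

Apply the shoelace (surveyor's) formula: 2A = Σ (x_i·y_{i+1} − x_{i+1}·y_i), indices taken mod 8.
A→B: (-1)(6) − (15)(13.5) = -208.5
B→C: (15)(3.5) − (14.5)(6) = -34.5
C→D: (14.5)(-9) − (3)(3.5) = -141
D→E: (3)(-10) − (-12)(-9) = -138
E→F: (-12)(-3) − (-13)(-10) = -94
F→G: (-13)(0) − (-14.5)(-3) = -43.5
G→H: (-14.5)(0.5) − (-3)(0) = -7.25
H→A: (-3)(13.5) − (-1)(0.5) = -40
Σ = -706.75
Area = |Σ|/2 = 353.375.

353.375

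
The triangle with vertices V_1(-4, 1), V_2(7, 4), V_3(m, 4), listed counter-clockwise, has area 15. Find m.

The doubled signed area Σ (x_i y_{i+1} − x_{i+1} y_i) is linear in m.
With m=0 it equals 21; the coefficient of m is -3 (from the two edges through V_3).
So -3·m + 21 = 2·15 = 30 ⇒ m = -3.

-3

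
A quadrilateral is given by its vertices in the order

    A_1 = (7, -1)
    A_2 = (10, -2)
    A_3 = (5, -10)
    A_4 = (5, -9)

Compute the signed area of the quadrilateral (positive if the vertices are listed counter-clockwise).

-15.5

Apply the shoelace (surveyor's) formula: 2A = Σ (x_i·y_{i+1} − x_{i+1}·y_i), indices taken mod 4.
A_1→A_2: (7)(-2) − (10)(-1) = -4
A_2→A_3: (10)(-10) − (5)(-2) = -90
A_3→A_4: (5)(-9) − (5)(-10) = 5
A_4→A_1: (5)(-1) − (7)(-9) = 58
Σ = -31
Signed area = Σ/2 = -15.5 (negative ⇒ clockwise traversal).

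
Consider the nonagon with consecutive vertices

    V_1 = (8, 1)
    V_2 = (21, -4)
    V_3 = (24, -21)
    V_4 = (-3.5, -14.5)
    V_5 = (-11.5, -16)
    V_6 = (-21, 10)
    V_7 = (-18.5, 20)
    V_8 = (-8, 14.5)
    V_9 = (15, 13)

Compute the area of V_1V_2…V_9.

1067.5

Σ = (-53) + (-345) + (-421.5) + (-110.75) + (-451) + (-235) + (-108.25) + (-321.5) + (-89) = -2135
Area = |Σ|/2 = 1067.5.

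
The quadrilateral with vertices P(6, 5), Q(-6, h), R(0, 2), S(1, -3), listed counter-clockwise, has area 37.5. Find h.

Write out the shoelace sum; only the two edges meeting at Q involve h:
2·Area = [(6·h − (-6)·5) + ((-6)·2 − 0·h)] + 21
       = 6·h + 39 = 75
⇒ h = 6.

6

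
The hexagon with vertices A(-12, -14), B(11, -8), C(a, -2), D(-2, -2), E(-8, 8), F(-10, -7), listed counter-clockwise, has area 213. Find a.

Write out the shoelace sum; only the two edges meeting at C involve a:
2·Area = [(11·(-2) − a·(-8)) + (a·(-2) − (-2)·(-2))] + 410
       = 6·a + 384 = 426
⇒ a = 7.

7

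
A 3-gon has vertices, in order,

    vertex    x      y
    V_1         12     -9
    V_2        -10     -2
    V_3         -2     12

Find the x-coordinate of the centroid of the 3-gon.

0

Apply the shoelace (surveyor's) formula. First the cross-terms c_i = x_i·y_{i+1} − x_{i+1}·y_i:
  -114, -124, -126  ⇒  2A = -364, A = -182.
Then Σ (x_i + x_{i+1})·c_i = 0, so x̄ = 0 / (6·(-182)) = 0.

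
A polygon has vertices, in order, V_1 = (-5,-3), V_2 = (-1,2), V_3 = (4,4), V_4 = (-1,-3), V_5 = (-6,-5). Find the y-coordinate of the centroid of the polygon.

-31/53

Apply Gauss's area formula. First the cross-terms c_i = x_i·y_{i+1} − x_{i+1}·y_i:
  -13, -12, -8, -13, -7  ⇒  2A = -53, A = -26.5.
Then Σ (y_i + y_{i+1})·c_i = 93, so ȳ = 93 / (6·(-26.5)) = -31/53.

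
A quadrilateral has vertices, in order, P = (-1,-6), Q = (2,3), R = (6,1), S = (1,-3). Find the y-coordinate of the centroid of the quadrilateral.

Apply the shoelace formula. First the cross-terms c_i = x_i·y_{i+1} − x_{i+1}·y_i:
  9, -16, -19, -9  ⇒  2A = -35, A = -17.5.
Then Σ (y_i + y_{i+1})·c_i = 28, so ȳ = 28 / (6·(-17.5)) = -4/15.

-4/15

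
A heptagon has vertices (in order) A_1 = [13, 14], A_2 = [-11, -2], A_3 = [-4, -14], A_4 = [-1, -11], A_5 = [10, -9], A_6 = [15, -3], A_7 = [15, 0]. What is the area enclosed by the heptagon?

Apply Gauss's area formula: 2A = Σ (x_i·y_{i+1} − x_{i+1}·y_i), indices taken mod 7.
Σ = (128) + (146) + (30) + (119) + (105) + (45) + (210) = 783
Area = |Σ|/2 = 391.5.

391.5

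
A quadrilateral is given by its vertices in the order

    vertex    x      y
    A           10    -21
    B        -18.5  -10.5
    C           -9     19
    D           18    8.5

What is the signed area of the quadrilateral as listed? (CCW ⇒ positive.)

-910.5

Apply the shoelace formula: 2A = Σ (x_i·y_{i+1} − x_{i+1}·y_i), indices taken mod 4.
Σ = (-493.5) + (-446) + (-418.5) + (-463) = -1821
Signed area = Σ/2 = -910.5 (negative ⇒ clockwise traversal).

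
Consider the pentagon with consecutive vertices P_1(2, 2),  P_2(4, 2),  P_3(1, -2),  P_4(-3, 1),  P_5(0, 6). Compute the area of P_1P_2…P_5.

Cross-terms: -4, -10, -5, -18, -12  ⇒  Σ = -49
Area = |Σ|/2 = 24.5.

24.5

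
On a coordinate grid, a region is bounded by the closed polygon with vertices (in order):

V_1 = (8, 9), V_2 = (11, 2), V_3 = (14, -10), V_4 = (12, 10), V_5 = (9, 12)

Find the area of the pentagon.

39

Apply the surveyor's formula: 2A = Σ (x_i·y_{i+1} − x_{i+1}·y_i), indices taken mod 5.
V_1→V_2: (8)(2) − (11)(9) = -83
V_2→V_3: (11)(-10) − (14)(2) = -138
V_3→V_4: (14)(10) − (12)(-10) = 260
V_4→V_5: (12)(12) − (9)(10) = 54
V_5→V_1: (9)(9) − (8)(12) = -15
Σ = 78
Area = |Σ|/2 = 39.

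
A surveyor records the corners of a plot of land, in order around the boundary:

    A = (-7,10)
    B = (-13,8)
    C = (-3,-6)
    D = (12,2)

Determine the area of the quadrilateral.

Apply Gauss's area formula: 2A = Σ (x_i·y_{i+1} − x_{i+1}·y_i), indices taken mod 4.
Σ = (74) + (102) + (66) + (134) = 376
Area = |Σ|/2 = 188.

188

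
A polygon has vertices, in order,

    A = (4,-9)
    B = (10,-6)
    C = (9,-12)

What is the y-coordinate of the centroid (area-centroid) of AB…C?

Apply the shoelace formula. First the cross-terms c_i = x_i·y_{i+1} − x_{i+1}·y_i:
  66, -66, -33  ⇒  2A = -33, A = -16.5.
Then Σ (y_i + y_{i+1})·c_i = 891, so ȳ = 891 / (6·(-16.5)) = -9.

-9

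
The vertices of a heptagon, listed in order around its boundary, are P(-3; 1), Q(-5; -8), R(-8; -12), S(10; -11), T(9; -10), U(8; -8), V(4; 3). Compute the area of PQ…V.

154.5

Cross-terms: 29, -4, 208, -1, 8, 56, 13  ⇒  Σ = 309
Area = |Σ|/2 = 154.5.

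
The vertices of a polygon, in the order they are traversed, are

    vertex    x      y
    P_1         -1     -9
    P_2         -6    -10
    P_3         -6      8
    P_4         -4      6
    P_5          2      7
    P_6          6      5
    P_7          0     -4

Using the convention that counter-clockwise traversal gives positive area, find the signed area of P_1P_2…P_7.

Apply the shoelace formula: 2A = Σ (x_i·y_{i+1} − x_{i+1}·y_i), indices taken mod 7.
Σ = (-44) + (-108) + (-4) + (-40) + (-32) + (-24) + (-4) = -256
Signed area = Σ/2 = -128 (negative ⇒ clockwise traversal).

-128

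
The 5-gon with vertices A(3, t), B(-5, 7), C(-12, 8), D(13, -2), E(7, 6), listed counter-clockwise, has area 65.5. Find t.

The doubled signed area Σ (x_i y_{i+1} − x_{i+1} y_i) is linear in t.
With t=0 it equals 59; the coefficient of t is 12 (from the two edges through A).
So 12·t + 59 = 2·65.5 = 131 ⇒ t = 6.

6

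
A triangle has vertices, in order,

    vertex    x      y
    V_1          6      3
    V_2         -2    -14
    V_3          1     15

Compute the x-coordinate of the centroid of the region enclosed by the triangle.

5/3

Apply the surveyor's formula. First the cross-terms c_i = x_i·y_{i+1} − x_{i+1}·y_i:
  -78, -16, -87  ⇒  2A = -181, A = -90.5.
Then Σ (x_i + x_{i+1})·c_i = -905, so x̄ = -905 / (6·(-90.5)) = 5/3.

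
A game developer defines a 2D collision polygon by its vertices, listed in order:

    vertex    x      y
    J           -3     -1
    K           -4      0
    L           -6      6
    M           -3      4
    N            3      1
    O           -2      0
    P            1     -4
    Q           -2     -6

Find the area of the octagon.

34.5

J→K: (-3)(0) − (-4)(-1) = -4
K→L: (-4)(6) − (-6)(0) = -24
L→M: (-6)(4) − (-3)(6) = -6
M→N: (-3)(1) − (3)(4) = -15
N→O: (3)(0) − (-2)(1) = 2
O→P: (-2)(-4) − (1)(0) = 8
P→Q: (1)(-6) − (-2)(-4) = -14
Q→J: (-2)(-1) − (-3)(-6) = -16
Σ = -69
Area = |Σ|/2 = 34.5.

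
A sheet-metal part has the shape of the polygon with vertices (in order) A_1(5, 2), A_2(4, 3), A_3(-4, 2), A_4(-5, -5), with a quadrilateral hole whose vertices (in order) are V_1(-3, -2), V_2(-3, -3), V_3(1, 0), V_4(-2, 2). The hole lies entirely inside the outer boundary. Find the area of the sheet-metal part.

27

Outer boundary:
Apply the surveyor's formula: 2A = Σ (x_i·y_{i+1} − x_{i+1}·y_i), indices taken mod 4.
Cross-terms: 7, 20, 30, 15  ⇒  Σ = 72
Area = |Σ|/2 = 36.
Hole:
Apply the surveyor's formula: 2A = Σ (x_i·y_{i+1} − x_{i+1}·y_i), indices taken mod 4.
Cross-terms: 3, 3, 2, 10  ⇒  Σ = 18
Area = |Σ|/2 = 9.
Net area = 36 − 9 = 27.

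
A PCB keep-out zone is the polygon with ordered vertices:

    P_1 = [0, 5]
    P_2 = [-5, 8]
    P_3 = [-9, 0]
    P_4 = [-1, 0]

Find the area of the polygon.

46

Σ = (25) + (72) + (0) + (-5) = 92
Area = |Σ|/2 = 46.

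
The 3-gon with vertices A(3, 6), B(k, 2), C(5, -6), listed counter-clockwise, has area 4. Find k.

3

Write out the shoelace sum; only the two edges meeting at B involve k:
2·Area = [(3·2 − k·6) + (k·(-6) − 5·2)] + 48
       = -12·k + 44 = 8
⇒ k = 3.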